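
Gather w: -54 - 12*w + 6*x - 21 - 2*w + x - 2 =-14*w + 7*x - 77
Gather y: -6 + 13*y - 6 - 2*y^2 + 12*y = -2*y^2 + 25*y - 12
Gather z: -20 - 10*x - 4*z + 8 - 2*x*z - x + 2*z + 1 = -11*x + z*(-2*x - 2) - 11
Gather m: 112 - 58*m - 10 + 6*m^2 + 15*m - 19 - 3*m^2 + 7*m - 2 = 3*m^2 - 36*m + 81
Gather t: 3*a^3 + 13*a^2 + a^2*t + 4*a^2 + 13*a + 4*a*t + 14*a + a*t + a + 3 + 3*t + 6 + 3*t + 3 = 3*a^3 + 17*a^2 + 28*a + t*(a^2 + 5*a + 6) + 12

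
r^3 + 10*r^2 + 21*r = r*(r + 3)*(r + 7)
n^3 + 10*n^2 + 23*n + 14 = (n + 1)*(n + 2)*(n + 7)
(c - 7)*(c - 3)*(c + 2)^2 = c^4 - 6*c^3 - 15*c^2 + 44*c + 84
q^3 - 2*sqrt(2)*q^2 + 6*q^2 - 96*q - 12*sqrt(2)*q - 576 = (q + 6)*(q - 8*sqrt(2))*(q + 6*sqrt(2))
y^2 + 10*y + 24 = (y + 4)*(y + 6)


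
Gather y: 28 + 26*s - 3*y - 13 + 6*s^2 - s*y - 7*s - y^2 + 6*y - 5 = 6*s^2 + 19*s - y^2 + y*(3 - s) + 10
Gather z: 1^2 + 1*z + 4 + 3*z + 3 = 4*z + 8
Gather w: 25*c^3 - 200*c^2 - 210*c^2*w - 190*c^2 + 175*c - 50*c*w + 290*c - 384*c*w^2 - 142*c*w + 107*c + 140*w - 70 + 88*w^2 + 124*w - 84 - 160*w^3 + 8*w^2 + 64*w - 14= 25*c^3 - 390*c^2 + 572*c - 160*w^3 + w^2*(96 - 384*c) + w*(-210*c^2 - 192*c + 328) - 168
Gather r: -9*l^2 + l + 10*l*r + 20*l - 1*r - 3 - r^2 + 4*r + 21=-9*l^2 + 21*l - r^2 + r*(10*l + 3) + 18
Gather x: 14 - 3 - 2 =9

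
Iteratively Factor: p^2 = (p)*(p)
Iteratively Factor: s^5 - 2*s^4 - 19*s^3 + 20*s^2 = (s - 1)*(s^4 - s^3 - 20*s^2) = s*(s - 1)*(s^3 - s^2 - 20*s) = s^2*(s - 1)*(s^2 - s - 20) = s^2*(s - 5)*(s - 1)*(s + 4)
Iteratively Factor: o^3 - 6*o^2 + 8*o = (o - 4)*(o^2 - 2*o) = (o - 4)*(o - 2)*(o)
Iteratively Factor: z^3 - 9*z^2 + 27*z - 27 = (z - 3)*(z^2 - 6*z + 9) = (z - 3)^2*(z - 3)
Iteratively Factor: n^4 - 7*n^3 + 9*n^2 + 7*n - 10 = (n - 2)*(n^3 - 5*n^2 - n + 5) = (n - 5)*(n - 2)*(n^2 - 1) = (n - 5)*(n - 2)*(n - 1)*(n + 1)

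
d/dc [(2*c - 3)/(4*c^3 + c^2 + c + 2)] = (8*c^3 + 2*c^2 + 2*c - (2*c - 3)*(12*c^2 + 2*c + 1) + 4)/(4*c^3 + c^2 + c + 2)^2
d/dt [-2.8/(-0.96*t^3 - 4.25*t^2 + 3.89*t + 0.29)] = (-8.064*t^2 - 23.8*t + 10.892)/(0.96*t^3 + 4.25*t^2 - 3.89*t - 0.29)^2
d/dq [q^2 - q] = 2*q - 1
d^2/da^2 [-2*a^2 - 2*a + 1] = -4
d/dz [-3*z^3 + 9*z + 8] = 9 - 9*z^2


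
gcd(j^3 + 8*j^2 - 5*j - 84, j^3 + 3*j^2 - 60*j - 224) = j^2 + 11*j + 28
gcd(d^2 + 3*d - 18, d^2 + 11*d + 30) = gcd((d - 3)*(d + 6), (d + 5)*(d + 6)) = d + 6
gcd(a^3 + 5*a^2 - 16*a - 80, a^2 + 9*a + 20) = a^2 + 9*a + 20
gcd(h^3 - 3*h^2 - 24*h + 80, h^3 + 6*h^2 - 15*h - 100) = h^2 + h - 20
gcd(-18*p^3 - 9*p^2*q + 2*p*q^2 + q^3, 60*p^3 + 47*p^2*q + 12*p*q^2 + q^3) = 3*p + q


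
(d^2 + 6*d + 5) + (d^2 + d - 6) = 2*d^2 + 7*d - 1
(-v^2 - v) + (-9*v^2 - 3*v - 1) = -10*v^2 - 4*v - 1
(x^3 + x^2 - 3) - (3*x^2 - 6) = x^3 - 2*x^2 + 3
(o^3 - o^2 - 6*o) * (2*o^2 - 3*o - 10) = 2*o^5 - 5*o^4 - 19*o^3 + 28*o^2 + 60*o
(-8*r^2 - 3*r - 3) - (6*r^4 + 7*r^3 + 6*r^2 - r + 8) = -6*r^4 - 7*r^3 - 14*r^2 - 2*r - 11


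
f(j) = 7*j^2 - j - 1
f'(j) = 14*j - 1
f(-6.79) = 328.52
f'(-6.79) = -96.06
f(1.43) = 11.88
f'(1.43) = 19.02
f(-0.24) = -0.36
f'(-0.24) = -4.36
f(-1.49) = 16.03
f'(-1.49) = -21.86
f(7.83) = 420.33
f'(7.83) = 108.62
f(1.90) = 22.37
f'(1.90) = 25.60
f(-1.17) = 9.75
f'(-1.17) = -17.38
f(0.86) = 3.32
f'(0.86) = 11.04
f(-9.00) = 575.00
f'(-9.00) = -127.00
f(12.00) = 995.00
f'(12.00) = 167.00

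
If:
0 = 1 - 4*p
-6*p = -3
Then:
No Solution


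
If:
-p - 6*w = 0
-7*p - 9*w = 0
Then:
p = 0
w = 0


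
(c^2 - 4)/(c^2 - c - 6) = (c - 2)/(c - 3)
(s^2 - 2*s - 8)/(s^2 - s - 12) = (s + 2)/(s + 3)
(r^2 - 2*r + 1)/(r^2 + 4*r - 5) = (r - 1)/(r + 5)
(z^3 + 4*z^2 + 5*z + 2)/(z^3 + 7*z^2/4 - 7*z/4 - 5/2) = 4*(z + 1)/(4*z - 5)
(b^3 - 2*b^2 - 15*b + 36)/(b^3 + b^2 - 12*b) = (b - 3)/b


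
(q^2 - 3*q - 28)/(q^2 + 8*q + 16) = (q - 7)/(q + 4)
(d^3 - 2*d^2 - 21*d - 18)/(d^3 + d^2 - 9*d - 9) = (d - 6)/(d - 3)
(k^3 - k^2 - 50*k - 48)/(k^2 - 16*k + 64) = (k^2 + 7*k + 6)/(k - 8)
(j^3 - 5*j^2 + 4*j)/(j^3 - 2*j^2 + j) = (j - 4)/(j - 1)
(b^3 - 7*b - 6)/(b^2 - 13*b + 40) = (b^3 - 7*b - 6)/(b^2 - 13*b + 40)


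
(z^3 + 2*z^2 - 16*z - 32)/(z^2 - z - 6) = (z^2 - 16)/(z - 3)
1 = 1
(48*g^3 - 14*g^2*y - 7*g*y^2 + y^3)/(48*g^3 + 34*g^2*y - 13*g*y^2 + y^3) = (-6*g^2 + g*y + y^2)/(-6*g^2 - 5*g*y + y^2)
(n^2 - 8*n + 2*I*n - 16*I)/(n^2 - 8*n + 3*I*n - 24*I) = (n + 2*I)/(n + 3*I)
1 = 1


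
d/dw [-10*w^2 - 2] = -20*w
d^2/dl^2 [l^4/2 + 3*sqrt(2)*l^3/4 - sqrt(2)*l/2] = 3*l*(4*l + 3*sqrt(2))/2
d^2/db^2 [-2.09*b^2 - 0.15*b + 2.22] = -4.18000000000000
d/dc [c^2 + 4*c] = 2*c + 4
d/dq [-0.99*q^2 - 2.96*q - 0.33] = -1.98*q - 2.96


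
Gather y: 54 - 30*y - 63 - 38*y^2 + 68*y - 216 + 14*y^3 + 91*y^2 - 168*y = 14*y^3 + 53*y^2 - 130*y - 225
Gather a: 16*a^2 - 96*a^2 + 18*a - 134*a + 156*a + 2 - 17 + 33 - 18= -80*a^2 + 40*a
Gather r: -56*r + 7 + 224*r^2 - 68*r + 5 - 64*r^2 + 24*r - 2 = 160*r^2 - 100*r + 10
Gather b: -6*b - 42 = -6*b - 42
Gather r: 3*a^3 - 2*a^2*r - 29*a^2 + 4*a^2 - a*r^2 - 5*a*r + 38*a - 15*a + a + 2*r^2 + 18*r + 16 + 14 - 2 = 3*a^3 - 25*a^2 + 24*a + r^2*(2 - a) + r*(-2*a^2 - 5*a + 18) + 28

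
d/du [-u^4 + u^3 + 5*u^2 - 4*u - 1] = -4*u^3 + 3*u^2 + 10*u - 4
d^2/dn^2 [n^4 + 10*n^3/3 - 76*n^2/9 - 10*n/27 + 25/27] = 12*n^2 + 20*n - 152/9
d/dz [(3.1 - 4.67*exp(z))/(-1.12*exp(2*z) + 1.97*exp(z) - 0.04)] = (-5.2304*exp(2*z) + 6.944*exp(z) - 5.9202)*exp(z)/(1.2544*exp(4*z) - 4.4128*exp(3*z) + 3.9705*exp(2*z) - 0.1576*exp(z) + 0.0016)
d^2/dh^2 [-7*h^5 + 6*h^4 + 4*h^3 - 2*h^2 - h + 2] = -140*h^3 + 72*h^2 + 24*h - 4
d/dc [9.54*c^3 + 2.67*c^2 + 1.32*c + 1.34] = 28.62*c^2 + 5.34*c + 1.32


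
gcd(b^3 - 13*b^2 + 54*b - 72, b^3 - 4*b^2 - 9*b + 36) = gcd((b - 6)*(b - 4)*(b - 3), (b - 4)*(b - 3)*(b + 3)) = b^2 - 7*b + 12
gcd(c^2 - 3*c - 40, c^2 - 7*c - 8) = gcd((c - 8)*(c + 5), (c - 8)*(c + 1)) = c - 8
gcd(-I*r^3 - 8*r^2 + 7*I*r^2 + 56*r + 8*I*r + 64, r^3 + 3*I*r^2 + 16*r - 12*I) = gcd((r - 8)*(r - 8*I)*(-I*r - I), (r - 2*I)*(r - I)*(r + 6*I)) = 1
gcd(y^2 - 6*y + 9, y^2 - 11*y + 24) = y - 3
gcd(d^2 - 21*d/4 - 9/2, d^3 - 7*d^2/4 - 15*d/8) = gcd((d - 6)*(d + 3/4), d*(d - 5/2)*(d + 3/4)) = d + 3/4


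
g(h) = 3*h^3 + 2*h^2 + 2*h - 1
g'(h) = 9*h^2 + 4*h + 2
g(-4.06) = -176.92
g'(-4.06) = 134.11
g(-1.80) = -15.62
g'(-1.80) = 23.96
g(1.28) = 11.13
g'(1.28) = 21.87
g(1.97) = 33.64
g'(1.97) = 44.81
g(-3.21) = -86.04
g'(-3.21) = 81.90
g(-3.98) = -166.41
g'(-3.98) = 128.64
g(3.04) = 107.85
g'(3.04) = 97.33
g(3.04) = 107.85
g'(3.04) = 97.33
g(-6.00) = -589.00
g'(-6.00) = 302.00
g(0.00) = -1.00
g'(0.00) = 2.00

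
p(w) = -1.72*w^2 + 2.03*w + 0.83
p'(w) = 2.03 - 3.44*w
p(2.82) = -7.12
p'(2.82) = -7.67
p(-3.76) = -31.12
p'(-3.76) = 14.96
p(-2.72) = -17.42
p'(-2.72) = 11.39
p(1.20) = 0.79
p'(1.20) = -2.10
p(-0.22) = 0.30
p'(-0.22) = 2.79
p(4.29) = -22.12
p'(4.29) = -12.73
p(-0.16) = 0.46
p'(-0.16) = 2.58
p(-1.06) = -3.25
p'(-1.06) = 5.68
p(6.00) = -48.91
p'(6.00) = -18.61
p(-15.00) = -416.62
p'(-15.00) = 53.63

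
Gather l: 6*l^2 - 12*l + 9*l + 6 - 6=6*l^2 - 3*l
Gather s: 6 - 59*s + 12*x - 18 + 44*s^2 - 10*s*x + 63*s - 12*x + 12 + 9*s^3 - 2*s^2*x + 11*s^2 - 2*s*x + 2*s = 9*s^3 + s^2*(55 - 2*x) + s*(6 - 12*x)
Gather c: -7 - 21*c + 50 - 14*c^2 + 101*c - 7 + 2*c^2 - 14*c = -12*c^2 + 66*c + 36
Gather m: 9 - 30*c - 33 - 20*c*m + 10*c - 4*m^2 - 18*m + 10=-20*c - 4*m^2 + m*(-20*c - 18) - 14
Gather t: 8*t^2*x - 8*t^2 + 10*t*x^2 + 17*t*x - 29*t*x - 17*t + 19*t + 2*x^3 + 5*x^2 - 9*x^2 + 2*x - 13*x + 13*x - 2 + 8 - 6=t^2*(8*x - 8) + t*(10*x^2 - 12*x + 2) + 2*x^3 - 4*x^2 + 2*x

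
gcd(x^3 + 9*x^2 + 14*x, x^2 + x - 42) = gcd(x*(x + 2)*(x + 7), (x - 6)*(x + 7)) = x + 7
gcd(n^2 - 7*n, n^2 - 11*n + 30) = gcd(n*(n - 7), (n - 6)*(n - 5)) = 1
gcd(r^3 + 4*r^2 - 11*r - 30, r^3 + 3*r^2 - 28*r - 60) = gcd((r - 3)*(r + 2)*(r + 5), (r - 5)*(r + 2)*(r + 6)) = r + 2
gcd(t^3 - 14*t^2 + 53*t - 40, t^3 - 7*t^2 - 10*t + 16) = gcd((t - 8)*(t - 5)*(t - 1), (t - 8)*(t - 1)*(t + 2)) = t^2 - 9*t + 8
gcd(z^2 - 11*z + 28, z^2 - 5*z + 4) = z - 4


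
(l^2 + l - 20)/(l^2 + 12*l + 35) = (l - 4)/(l + 7)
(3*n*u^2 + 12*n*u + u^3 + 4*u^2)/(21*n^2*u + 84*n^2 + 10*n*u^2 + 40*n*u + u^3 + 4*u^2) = u/(7*n + u)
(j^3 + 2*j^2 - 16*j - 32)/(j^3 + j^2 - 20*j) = (j^2 + 6*j + 8)/(j*(j + 5))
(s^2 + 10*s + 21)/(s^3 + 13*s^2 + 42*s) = (s + 3)/(s*(s + 6))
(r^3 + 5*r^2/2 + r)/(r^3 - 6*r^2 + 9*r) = (r^2 + 5*r/2 + 1)/(r^2 - 6*r + 9)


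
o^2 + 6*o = o*(o + 6)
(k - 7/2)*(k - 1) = k^2 - 9*k/2 + 7/2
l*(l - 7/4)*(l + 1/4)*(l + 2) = l^4 + l^3/2 - 55*l^2/16 - 7*l/8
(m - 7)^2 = m^2 - 14*m + 49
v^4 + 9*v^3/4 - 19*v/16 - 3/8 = (v - 3/4)*(v + 1/2)^2*(v + 2)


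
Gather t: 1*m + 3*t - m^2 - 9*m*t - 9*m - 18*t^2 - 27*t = -m^2 - 8*m - 18*t^2 + t*(-9*m - 24)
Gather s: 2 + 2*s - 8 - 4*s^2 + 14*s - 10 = -4*s^2 + 16*s - 16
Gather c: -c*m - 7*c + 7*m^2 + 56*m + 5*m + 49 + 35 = c*(-m - 7) + 7*m^2 + 61*m + 84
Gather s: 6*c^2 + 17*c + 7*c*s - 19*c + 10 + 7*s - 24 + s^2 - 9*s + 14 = 6*c^2 - 2*c + s^2 + s*(7*c - 2)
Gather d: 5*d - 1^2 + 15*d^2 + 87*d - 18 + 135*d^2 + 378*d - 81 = 150*d^2 + 470*d - 100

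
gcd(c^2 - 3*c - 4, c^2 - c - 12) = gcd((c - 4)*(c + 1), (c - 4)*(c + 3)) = c - 4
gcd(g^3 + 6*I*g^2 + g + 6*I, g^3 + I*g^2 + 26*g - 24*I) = g^2 + 5*I*g + 6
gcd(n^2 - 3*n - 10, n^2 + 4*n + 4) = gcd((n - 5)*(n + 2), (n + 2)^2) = n + 2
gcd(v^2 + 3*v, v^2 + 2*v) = v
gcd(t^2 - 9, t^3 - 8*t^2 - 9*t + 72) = t^2 - 9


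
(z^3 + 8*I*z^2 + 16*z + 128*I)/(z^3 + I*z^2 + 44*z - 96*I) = (z + 4*I)/(z - 3*I)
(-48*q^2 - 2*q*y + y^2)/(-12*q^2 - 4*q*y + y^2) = (48*q^2 + 2*q*y - y^2)/(12*q^2 + 4*q*y - y^2)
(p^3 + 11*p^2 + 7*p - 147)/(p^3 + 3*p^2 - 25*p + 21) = (p + 7)/(p - 1)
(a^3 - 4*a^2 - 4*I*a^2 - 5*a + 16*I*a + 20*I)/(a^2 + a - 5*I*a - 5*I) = (a^2 - a*(5 + 4*I) + 20*I)/(a - 5*I)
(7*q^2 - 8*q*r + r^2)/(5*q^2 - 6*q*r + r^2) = (7*q - r)/(5*q - r)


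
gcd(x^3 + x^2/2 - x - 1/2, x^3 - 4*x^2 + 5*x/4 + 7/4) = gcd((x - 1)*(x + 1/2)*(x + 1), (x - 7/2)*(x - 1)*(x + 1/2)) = x^2 - x/2 - 1/2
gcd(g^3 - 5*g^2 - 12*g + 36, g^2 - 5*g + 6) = g - 2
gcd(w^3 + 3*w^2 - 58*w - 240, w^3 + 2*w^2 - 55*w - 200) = w^2 - 3*w - 40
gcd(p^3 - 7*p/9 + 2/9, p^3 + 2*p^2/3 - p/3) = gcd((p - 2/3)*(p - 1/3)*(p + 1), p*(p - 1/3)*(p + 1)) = p^2 + 2*p/3 - 1/3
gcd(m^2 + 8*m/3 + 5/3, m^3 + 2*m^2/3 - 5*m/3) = m + 5/3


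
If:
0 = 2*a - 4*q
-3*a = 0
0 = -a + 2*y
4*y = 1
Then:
No Solution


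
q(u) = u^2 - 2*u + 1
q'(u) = 2*u - 2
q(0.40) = 0.36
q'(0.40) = -1.20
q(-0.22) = 1.49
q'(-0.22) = -2.44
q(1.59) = 0.35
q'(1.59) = 1.18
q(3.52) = 6.35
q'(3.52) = 5.04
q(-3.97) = 24.70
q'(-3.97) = -9.94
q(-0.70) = 2.89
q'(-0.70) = -3.40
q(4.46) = 11.97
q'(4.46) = 6.92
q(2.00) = 1.00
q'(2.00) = 2.00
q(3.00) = 4.00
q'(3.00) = 4.00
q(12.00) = 121.00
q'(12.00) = 22.00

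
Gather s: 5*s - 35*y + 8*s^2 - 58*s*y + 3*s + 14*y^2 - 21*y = 8*s^2 + s*(8 - 58*y) + 14*y^2 - 56*y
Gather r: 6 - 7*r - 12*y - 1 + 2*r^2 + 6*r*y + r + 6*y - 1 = 2*r^2 + r*(6*y - 6) - 6*y + 4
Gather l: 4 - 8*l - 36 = -8*l - 32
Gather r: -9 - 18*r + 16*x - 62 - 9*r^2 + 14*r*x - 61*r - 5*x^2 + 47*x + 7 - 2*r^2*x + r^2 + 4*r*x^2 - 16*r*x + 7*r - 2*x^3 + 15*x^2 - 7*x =r^2*(-2*x - 8) + r*(4*x^2 - 2*x - 72) - 2*x^3 + 10*x^2 + 56*x - 64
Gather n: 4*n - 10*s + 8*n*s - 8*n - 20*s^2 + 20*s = n*(8*s - 4) - 20*s^2 + 10*s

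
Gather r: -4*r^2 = -4*r^2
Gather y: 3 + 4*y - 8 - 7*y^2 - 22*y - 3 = -7*y^2 - 18*y - 8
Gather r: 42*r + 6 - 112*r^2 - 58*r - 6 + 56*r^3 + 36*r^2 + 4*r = 56*r^3 - 76*r^2 - 12*r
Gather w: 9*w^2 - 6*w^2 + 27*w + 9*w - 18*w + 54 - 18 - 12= 3*w^2 + 18*w + 24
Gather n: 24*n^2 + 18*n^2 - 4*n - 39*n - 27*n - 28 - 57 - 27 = 42*n^2 - 70*n - 112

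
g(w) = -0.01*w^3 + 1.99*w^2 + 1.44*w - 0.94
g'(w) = -0.03*w^2 + 3.98*w + 1.44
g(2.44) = 14.28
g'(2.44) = 10.97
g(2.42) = 14.06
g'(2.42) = 10.90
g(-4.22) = 29.17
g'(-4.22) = -15.89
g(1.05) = 2.75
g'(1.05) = 5.59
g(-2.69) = 9.78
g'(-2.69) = -9.48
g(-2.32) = 6.56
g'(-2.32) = -7.96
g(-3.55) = 19.47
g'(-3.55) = -13.07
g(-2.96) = 12.49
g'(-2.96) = -10.60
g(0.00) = -0.94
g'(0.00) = 1.44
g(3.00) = 21.02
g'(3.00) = 13.11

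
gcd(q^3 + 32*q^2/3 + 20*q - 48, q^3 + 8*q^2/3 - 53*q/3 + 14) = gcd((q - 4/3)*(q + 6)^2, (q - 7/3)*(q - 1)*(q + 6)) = q + 6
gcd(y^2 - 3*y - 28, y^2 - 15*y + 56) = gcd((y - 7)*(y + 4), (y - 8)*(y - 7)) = y - 7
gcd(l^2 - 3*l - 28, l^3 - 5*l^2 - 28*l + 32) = l + 4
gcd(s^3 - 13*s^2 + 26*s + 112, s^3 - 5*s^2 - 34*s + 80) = s - 8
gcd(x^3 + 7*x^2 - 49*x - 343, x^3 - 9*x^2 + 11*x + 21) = x - 7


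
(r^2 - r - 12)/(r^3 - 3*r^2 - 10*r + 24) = 1/(r - 2)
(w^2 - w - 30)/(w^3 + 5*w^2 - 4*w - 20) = (w - 6)/(w^2 - 4)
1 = 1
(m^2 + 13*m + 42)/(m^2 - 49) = (m + 6)/(m - 7)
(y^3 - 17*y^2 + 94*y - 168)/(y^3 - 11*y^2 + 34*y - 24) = (y - 7)/(y - 1)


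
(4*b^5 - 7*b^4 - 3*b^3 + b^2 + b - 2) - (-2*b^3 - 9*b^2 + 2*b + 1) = 4*b^5 - 7*b^4 - b^3 + 10*b^2 - b - 3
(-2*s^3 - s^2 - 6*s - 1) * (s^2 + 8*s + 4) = -2*s^5 - 17*s^4 - 22*s^3 - 53*s^2 - 32*s - 4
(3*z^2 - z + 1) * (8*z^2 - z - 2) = 24*z^4 - 11*z^3 + 3*z^2 + z - 2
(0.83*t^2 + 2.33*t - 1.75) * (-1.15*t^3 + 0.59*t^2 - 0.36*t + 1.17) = -0.9545*t^5 - 2.1898*t^4 + 3.0884*t^3 - 0.9002*t^2 + 3.3561*t - 2.0475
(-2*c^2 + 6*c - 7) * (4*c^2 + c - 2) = -8*c^4 + 22*c^3 - 18*c^2 - 19*c + 14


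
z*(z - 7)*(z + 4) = z^3 - 3*z^2 - 28*z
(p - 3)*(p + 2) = p^2 - p - 6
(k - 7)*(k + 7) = k^2 - 49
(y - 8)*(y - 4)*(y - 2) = y^3 - 14*y^2 + 56*y - 64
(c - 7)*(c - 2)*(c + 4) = c^3 - 5*c^2 - 22*c + 56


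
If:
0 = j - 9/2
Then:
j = 9/2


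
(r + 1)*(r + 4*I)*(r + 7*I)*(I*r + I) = I*r^4 - 11*r^3 + 2*I*r^3 - 22*r^2 - 27*I*r^2 - 11*r - 56*I*r - 28*I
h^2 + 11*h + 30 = (h + 5)*(h + 6)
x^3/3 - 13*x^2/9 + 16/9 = (x/3 + 1/3)*(x - 4)*(x - 4/3)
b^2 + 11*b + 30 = (b + 5)*(b + 6)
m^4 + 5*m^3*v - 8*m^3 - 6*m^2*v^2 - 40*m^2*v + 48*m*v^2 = m*(m - 8)*(m - v)*(m + 6*v)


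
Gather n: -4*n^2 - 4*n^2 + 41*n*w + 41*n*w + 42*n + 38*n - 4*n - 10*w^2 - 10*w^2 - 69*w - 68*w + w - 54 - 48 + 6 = -8*n^2 + n*(82*w + 76) - 20*w^2 - 136*w - 96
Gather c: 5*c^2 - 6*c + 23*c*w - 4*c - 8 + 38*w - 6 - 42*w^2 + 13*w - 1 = 5*c^2 + c*(23*w - 10) - 42*w^2 + 51*w - 15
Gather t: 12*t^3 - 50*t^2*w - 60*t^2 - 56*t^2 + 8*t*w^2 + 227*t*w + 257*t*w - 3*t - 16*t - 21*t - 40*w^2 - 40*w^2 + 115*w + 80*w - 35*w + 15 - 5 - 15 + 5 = 12*t^3 + t^2*(-50*w - 116) + t*(8*w^2 + 484*w - 40) - 80*w^2 + 160*w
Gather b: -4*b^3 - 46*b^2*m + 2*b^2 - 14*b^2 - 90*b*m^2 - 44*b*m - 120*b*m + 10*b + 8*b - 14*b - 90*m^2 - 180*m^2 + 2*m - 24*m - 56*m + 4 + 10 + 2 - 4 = -4*b^3 + b^2*(-46*m - 12) + b*(-90*m^2 - 164*m + 4) - 270*m^2 - 78*m + 12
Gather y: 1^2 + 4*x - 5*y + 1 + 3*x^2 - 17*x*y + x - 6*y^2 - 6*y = 3*x^2 + 5*x - 6*y^2 + y*(-17*x - 11) + 2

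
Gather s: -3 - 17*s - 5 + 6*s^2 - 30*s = 6*s^2 - 47*s - 8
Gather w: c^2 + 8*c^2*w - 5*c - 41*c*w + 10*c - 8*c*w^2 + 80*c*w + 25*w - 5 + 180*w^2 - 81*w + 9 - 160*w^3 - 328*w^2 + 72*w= c^2 + 5*c - 160*w^3 + w^2*(-8*c - 148) + w*(8*c^2 + 39*c + 16) + 4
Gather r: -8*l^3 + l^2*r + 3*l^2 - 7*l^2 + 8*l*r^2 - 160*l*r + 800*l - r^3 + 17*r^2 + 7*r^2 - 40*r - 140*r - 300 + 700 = -8*l^3 - 4*l^2 + 800*l - r^3 + r^2*(8*l + 24) + r*(l^2 - 160*l - 180) + 400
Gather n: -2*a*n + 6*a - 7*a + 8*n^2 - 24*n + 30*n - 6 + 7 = -a + 8*n^2 + n*(6 - 2*a) + 1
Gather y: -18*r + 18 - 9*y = -18*r - 9*y + 18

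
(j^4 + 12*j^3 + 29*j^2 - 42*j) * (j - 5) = j^5 + 7*j^4 - 31*j^3 - 187*j^2 + 210*j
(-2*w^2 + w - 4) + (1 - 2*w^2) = -4*w^2 + w - 3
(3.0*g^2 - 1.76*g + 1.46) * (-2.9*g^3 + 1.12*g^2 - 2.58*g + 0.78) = -8.7*g^5 + 8.464*g^4 - 13.9452*g^3 + 8.516*g^2 - 5.1396*g + 1.1388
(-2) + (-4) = -6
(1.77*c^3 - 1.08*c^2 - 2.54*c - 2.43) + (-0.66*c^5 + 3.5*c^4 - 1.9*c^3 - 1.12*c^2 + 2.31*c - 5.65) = -0.66*c^5 + 3.5*c^4 - 0.13*c^3 - 2.2*c^2 - 0.23*c - 8.08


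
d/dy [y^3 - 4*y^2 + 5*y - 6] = 3*y^2 - 8*y + 5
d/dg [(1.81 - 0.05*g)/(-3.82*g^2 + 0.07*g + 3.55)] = (-0.191*g^2 + 13.8284*g - 0.3042)/(14.5924*g^4 - 0.5348*g^3 - 27.1171*g^2 + 0.497*g + 12.6025)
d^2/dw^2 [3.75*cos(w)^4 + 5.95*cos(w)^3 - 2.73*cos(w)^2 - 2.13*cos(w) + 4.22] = -60.0*cos(w)^4 - 53.55*cos(w)^3 + 55.92*cos(w)^2 + 37.83*cos(w) - 5.46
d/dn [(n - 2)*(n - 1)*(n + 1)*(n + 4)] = 4*n^3 + 6*n^2 - 18*n - 2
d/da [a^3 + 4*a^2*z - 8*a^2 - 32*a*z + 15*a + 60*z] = 3*a^2 + 8*a*z - 16*a - 32*z + 15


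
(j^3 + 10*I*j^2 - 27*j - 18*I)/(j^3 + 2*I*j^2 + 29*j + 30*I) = (j + 3*I)/(j - 5*I)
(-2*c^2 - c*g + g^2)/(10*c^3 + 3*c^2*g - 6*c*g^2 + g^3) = -1/(5*c - g)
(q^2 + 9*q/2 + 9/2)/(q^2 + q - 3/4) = 2*(q + 3)/(2*q - 1)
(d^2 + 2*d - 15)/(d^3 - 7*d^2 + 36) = (d + 5)/(d^2 - 4*d - 12)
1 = 1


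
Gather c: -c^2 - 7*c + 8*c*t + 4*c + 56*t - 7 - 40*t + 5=-c^2 + c*(8*t - 3) + 16*t - 2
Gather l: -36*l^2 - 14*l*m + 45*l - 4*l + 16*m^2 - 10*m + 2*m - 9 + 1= -36*l^2 + l*(41 - 14*m) + 16*m^2 - 8*m - 8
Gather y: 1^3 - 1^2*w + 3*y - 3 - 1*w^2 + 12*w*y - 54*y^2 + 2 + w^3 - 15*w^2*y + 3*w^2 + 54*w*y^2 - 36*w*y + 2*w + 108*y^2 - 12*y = w^3 + 2*w^2 + w + y^2*(54*w + 54) + y*(-15*w^2 - 24*w - 9)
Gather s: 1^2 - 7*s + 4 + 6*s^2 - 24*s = 6*s^2 - 31*s + 5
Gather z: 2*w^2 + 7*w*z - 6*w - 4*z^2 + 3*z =2*w^2 - 6*w - 4*z^2 + z*(7*w + 3)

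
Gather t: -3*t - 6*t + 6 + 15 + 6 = 27 - 9*t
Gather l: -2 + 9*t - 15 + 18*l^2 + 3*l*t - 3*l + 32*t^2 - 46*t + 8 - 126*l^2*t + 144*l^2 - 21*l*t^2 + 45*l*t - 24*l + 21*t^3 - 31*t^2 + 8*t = l^2*(162 - 126*t) + l*(-21*t^2 + 48*t - 27) + 21*t^3 + t^2 - 29*t - 9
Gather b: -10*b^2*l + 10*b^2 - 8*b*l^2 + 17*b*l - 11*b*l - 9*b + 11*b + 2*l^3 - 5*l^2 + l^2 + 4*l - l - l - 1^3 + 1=b^2*(10 - 10*l) + b*(-8*l^2 + 6*l + 2) + 2*l^3 - 4*l^2 + 2*l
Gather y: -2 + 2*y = 2*y - 2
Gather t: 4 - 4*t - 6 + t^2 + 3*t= t^2 - t - 2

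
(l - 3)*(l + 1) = l^2 - 2*l - 3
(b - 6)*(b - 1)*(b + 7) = b^3 - 43*b + 42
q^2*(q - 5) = q^3 - 5*q^2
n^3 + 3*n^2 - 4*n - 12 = (n - 2)*(n + 2)*(n + 3)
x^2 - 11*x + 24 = (x - 8)*(x - 3)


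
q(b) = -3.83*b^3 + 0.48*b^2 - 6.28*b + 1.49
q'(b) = -11.49*b^2 + 0.96*b - 6.28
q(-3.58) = 205.86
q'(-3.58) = -156.98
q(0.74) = -4.45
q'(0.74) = -11.86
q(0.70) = -3.98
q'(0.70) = -11.24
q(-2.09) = 51.68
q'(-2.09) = -58.48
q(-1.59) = 28.08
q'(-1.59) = -36.85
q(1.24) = -12.86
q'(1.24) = -22.76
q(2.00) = -39.79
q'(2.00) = -50.32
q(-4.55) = 400.77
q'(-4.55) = -248.52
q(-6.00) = 883.73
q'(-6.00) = -425.68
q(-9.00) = 2888.96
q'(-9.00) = -945.61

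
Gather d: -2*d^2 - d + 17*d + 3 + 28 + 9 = -2*d^2 + 16*d + 40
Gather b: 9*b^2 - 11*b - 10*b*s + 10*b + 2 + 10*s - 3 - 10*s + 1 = 9*b^2 + b*(-10*s - 1)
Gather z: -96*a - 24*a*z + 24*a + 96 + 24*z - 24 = -72*a + z*(24 - 24*a) + 72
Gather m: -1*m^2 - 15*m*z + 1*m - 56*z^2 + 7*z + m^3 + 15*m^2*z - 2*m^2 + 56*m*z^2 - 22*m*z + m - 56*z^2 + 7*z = m^3 + m^2*(15*z - 3) + m*(56*z^2 - 37*z + 2) - 112*z^2 + 14*z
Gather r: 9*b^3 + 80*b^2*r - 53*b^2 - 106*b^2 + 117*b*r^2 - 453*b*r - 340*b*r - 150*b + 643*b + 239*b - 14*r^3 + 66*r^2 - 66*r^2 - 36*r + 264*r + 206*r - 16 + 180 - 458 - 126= 9*b^3 - 159*b^2 + 117*b*r^2 + 732*b - 14*r^3 + r*(80*b^2 - 793*b + 434) - 420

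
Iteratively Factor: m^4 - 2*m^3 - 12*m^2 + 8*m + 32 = (m + 2)*(m^3 - 4*m^2 - 4*m + 16) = (m + 2)^2*(m^2 - 6*m + 8) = (m - 4)*(m + 2)^2*(m - 2)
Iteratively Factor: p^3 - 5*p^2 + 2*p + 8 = (p - 4)*(p^2 - p - 2) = (p - 4)*(p + 1)*(p - 2)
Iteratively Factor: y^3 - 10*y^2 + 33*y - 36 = (y - 4)*(y^2 - 6*y + 9) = (y - 4)*(y - 3)*(y - 3)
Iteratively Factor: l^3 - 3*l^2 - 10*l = (l)*(l^2 - 3*l - 10) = l*(l - 5)*(l + 2)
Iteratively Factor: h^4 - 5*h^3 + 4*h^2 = (h - 4)*(h^3 - h^2) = h*(h - 4)*(h^2 - h) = h^2*(h - 4)*(h - 1)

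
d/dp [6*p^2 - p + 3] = 12*p - 1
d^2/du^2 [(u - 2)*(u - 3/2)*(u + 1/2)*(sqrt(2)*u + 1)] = 12*sqrt(2)*u^2 - 18*sqrt(2)*u + 6*u - 6 + 5*sqrt(2)/2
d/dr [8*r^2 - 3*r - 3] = 16*r - 3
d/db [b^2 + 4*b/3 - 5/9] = 2*b + 4/3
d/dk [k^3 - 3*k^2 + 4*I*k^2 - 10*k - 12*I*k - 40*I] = 3*k^2 + k*(-6 + 8*I) - 10 - 12*I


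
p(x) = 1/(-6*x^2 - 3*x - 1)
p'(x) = (12*x + 3)/(-6*x^2 - 3*x - 1)^2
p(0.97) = -0.10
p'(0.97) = 0.16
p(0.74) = -0.15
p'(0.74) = 0.28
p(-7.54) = -0.00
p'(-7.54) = -0.00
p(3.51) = -0.01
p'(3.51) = 0.01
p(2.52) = -0.02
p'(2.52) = 0.02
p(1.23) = -0.07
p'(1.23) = 0.09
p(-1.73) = -0.07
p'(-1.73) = -0.09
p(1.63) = -0.05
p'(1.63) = 0.05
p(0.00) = -1.00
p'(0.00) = 3.00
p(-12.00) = 0.00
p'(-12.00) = 0.00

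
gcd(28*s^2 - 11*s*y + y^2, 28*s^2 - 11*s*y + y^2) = 28*s^2 - 11*s*y + y^2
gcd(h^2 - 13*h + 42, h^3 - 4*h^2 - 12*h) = h - 6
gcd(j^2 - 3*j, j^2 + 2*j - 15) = j - 3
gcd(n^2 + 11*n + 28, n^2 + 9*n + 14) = n + 7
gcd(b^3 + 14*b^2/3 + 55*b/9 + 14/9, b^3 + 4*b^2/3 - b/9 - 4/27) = b + 1/3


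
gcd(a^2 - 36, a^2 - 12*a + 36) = a - 6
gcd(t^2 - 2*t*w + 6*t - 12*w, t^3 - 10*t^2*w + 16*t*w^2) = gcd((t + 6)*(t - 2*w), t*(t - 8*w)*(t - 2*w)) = t - 2*w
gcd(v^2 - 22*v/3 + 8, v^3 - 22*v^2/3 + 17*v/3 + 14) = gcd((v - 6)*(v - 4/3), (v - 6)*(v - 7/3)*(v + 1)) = v - 6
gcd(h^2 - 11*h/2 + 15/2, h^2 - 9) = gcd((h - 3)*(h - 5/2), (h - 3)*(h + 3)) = h - 3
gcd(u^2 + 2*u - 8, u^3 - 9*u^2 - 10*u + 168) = u + 4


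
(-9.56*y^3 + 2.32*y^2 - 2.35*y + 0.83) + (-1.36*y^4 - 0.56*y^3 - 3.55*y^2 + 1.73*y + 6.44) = -1.36*y^4 - 10.12*y^3 - 1.23*y^2 - 0.62*y + 7.27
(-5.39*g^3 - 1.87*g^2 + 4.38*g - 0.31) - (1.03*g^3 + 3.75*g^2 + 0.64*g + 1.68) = -6.42*g^3 - 5.62*g^2 + 3.74*g - 1.99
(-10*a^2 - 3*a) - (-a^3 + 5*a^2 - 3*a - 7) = a^3 - 15*a^2 + 7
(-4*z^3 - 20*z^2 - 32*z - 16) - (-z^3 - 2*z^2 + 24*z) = -3*z^3 - 18*z^2 - 56*z - 16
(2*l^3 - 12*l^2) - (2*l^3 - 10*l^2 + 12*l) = -2*l^2 - 12*l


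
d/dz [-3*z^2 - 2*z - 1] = -6*z - 2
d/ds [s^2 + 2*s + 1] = 2*s + 2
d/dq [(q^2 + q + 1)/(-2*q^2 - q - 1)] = q*(q + 2)/(4*q^4 + 4*q^3 + 5*q^2 + 2*q + 1)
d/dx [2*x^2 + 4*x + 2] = 4*x + 4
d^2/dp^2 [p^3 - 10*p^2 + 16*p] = 6*p - 20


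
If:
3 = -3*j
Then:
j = -1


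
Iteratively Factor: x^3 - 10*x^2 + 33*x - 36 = (x - 3)*(x^2 - 7*x + 12) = (x - 3)^2*(x - 4)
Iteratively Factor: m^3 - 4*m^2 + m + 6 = (m - 3)*(m^2 - m - 2) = (m - 3)*(m + 1)*(m - 2)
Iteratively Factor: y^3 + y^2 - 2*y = (y + 2)*(y^2 - y) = (y - 1)*(y + 2)*(y)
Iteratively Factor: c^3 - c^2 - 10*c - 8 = (c - 4)*(c^2 + 3*c + 2) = (c - 4)*(c + 2)*(c + 1)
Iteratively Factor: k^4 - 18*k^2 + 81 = (k + 3)*(k^3 - 3*k^2 - 9*k + 27) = (k + 3)^2*(k^2 - 6*k + 9) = (k - 3)*(k + 3)^2*(k - 3)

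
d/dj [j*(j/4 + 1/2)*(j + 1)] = 3*j^2/4 + 3*j/2 + 1/2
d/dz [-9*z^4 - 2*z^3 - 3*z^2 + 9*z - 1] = -36*z^3 - 6*z^2 - 6*z + 9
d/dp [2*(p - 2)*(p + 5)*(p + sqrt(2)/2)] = 6*p^2 + 2*sqrt(2)*p + 12*p - 20 + 3*sqrt(2)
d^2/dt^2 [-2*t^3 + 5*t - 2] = -12*t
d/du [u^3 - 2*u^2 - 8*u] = 3*u^2 - 4*u - 8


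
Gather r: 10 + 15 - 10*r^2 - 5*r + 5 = -10*r^2 - 5*r + 30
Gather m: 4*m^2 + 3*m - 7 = 4*m^2 + 3*m - 7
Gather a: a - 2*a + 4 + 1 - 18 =-a - 13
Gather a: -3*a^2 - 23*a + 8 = -3*a^2 - 23*a + 8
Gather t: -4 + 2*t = 2*t - 4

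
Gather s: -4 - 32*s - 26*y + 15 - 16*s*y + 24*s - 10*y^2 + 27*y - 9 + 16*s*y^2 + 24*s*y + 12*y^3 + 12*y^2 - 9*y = s*(16*y^2 + 8*y - 8) + 12*y^3 + 2*y^2 - 8*y + 2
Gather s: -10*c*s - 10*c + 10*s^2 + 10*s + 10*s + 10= -10*c + 10*s^2 + s*(20 - 10*c) + 10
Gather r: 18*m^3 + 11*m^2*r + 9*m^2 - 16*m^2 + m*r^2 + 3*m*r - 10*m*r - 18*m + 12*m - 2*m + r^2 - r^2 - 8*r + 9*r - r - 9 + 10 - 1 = 18*m^3 - 7*m^2 + m*r^2 - 8*m + r*(11*m^2 - 7*m)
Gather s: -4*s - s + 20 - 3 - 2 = 15 - 5*s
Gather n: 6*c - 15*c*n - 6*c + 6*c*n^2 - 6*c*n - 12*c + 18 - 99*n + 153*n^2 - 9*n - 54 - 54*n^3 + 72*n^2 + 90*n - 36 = -12*c - 54*n^3 + n^2*(6*c + 225) + n*(-21*c - 18) - 72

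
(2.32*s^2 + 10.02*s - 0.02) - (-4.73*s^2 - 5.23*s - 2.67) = 7.05*s^2 + 15.25*s + 2.65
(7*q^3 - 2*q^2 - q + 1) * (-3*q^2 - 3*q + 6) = -21*q^5 - 15*q^4 + 51*q^3 - 12*q^2 - 9*q + 6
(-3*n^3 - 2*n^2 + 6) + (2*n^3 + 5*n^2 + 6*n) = -n^3 + 3*n^2 + 6*n + 6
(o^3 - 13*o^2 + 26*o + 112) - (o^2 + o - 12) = o^3 - 14*o^2 + 25*o + 124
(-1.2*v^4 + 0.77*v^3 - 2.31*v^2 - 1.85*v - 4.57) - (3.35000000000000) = -1.2*v^4 + 0.77*v^3 - 2.31*v^2 - 1.85*v - 7.92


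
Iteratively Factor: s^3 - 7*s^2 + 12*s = (s - 4)*(s^2 - 3*s) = s*(s - 4)*(s - 3)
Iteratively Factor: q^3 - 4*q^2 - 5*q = (q - 5)*(q^2 + q) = q*(q - 5)*(q + 1)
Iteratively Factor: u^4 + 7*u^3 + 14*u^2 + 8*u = (u + 1)*(u^3 + 6*u^2 + 8*u) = (u + 1)*(u + 4)*(u^2 + 2*u) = (u + 1)*(u + 2)*(u + 4)*(u)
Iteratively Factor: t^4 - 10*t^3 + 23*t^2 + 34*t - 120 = (t - 4)*(t^3 - 6*t^2 - t + 30) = (t - 4)*(t + 2)*(t^2 - 8*t + 15) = (t - 5)*(t - 4)*(t + 2)*(t - 3)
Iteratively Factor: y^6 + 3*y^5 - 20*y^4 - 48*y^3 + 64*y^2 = (y - 4)*(y^5 + 7*y^4 + 8*y^3 - 16*y^2) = (y - 4)*(y + 4)*(y^4 + 3*y^3 - 4*y^2) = y*(y - 4)*(y + 4)*(y^3 + 3*y^2 - 4*y) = y*(y - 4)*(y + 4)^2*(y^2 - y) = y*(y - 4)*(y - 1)*(y + 4)^2*(y)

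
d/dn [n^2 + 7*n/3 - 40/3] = 2*n + 7/3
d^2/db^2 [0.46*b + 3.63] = 0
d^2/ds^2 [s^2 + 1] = 2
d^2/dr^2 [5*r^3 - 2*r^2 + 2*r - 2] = 30*r - 4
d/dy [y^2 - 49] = 2*y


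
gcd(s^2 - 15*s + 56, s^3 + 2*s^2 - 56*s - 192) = s - 8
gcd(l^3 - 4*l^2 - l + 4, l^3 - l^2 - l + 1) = l^2 - 1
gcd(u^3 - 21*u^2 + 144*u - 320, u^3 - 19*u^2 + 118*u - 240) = u^2 - 13*u + 40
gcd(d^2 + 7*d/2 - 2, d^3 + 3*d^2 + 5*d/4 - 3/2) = d - 1/2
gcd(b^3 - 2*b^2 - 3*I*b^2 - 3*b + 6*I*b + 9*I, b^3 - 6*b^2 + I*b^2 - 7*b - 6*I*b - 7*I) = b + 1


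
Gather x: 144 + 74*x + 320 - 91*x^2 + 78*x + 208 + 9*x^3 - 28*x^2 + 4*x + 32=9*x^3 - 119*x^2 + 156*x + 704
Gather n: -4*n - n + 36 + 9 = 45 - 5*n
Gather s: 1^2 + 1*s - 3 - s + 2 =0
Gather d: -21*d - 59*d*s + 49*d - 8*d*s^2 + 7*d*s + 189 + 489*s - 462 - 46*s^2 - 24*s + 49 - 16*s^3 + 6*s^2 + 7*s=d*(-8*s^2 - 52*s + 28) - 16*s^3 - 40*s^2 + 472*s - 224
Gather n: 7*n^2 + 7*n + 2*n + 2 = 7*n^2 + 9*n + 2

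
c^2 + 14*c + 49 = (c + 7)^2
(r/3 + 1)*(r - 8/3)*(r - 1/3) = r^3/3 - 73*r/27 + 8/9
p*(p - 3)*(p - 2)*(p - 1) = p^4 - 6*p^3 + 11*p^2 - 6*p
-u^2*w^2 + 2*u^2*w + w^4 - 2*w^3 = w*(-u + w)*(u + w)*(w - 2)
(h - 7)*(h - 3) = h^2 - 10*h + 21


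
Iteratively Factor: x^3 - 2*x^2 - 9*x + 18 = (x - 3)*(x^2 + x - 6) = (x - 3)*(x + 3)*(x - 2)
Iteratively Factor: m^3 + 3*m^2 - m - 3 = (m + 1)*(m^2 + 2*m - 3) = (m - 1)*(m + 1)*(m + 3)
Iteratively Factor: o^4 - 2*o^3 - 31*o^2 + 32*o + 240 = (o - 5)*(o^3 + 3*o^2 - 16*o - 48) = (o - 5)*(o - 4)*(o^2 + 7*o + 12) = (o - 5)*(o - 4)*(o + 3)*(o + 4)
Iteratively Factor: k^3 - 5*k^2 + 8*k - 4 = (k - 2)*(k^2 - 3*k + 2) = (k - 2)^2*(k - 1)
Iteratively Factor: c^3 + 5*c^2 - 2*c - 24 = (c + 4)*(c^2 + c - 6) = (c + 3)*(c + 4)*(c - 2)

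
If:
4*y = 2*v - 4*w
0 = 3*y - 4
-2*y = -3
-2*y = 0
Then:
No Solution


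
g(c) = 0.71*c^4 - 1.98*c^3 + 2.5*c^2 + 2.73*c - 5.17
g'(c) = 2.84*c^3 - 5.94*c^2 + 5.0*c + 2.73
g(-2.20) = 38.64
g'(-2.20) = -67.26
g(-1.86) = 19.64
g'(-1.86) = -45.40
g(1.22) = -0.14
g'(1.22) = 5.15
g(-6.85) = 2293.07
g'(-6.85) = -1223.07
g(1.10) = -0.74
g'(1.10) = 4.82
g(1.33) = 0.45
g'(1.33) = 5.55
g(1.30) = 0.28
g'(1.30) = 5.43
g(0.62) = -2.88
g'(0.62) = 4.22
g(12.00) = 11688.71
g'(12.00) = 4114.89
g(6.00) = 593.69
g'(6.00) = 432.33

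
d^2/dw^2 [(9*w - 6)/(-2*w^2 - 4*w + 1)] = 12*(-8*(w + 1)^2*(3*w - 2) + (9*w + 4)*(2*w^2 + 4*w - 1))/(2*w^2 + 4*w - 1)^3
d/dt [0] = 0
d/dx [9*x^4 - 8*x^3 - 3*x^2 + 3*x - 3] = 36*x^3 - 24*x^2 - 6*x + 3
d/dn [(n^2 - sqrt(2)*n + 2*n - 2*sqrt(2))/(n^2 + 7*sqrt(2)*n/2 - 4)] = (-4*n^2 + 9*sqrt(2)*n^2 - 16*n + 8*sqrt(2)*n + 8*sqrt(2) + 12)/(2*n^4 + 14*sqrt(2)*n^3 + 33*n^2 - 56*sqrt(2)*n + 32)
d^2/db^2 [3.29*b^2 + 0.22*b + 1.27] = 6.58000000000000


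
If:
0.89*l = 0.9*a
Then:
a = 0.988888888888889*l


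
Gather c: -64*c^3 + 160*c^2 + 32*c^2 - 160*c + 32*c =-64*c^3 + 192*c^2 - 128*c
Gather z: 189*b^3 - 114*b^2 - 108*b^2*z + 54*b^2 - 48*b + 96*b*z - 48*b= 189*b^3 - 60*b^2 - 96*b + z*(-108*b^2 + 96*b)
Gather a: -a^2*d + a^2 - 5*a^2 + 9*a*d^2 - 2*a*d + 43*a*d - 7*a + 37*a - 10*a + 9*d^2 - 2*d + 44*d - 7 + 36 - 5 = a^2*(-d - 4) + a*(9*d^2 + 41*d + 20) + 9*d^2 + 42*d + 24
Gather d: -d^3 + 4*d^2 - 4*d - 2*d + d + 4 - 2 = -d^3 + 4*d^2 - 5*d + 2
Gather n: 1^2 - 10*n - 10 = -10*n - 9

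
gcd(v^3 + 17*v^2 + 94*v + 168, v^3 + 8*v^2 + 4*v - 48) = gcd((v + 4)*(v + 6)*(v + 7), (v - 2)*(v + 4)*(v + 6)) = v^2 + 10*v + 24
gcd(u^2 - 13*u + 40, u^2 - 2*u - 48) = u - 8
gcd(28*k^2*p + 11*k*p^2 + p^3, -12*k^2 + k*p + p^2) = 4*k + p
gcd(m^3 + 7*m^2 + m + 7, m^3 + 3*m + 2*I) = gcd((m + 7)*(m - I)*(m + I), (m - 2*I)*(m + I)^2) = m + I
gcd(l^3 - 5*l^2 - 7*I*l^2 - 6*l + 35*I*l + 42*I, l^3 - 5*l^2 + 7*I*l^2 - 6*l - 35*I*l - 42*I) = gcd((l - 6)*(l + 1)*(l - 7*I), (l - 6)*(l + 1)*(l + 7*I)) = l^2 - 5*l - 6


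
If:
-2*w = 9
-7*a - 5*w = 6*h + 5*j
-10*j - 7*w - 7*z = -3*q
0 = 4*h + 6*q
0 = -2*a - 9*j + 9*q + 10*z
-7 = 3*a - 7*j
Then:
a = 1211/446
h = -1089/892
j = 965/446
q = 363/446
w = -9/2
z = 392/223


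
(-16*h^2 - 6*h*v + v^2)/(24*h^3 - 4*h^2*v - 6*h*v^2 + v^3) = (-8*h + v)/(12*h^2 - 8*h*v + v^2)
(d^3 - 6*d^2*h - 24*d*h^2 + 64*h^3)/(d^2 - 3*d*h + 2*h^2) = (d^2 - 4*d*h - 32*h^2)/(d - h)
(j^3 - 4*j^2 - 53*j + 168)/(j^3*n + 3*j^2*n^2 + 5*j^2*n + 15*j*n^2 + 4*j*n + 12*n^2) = (j^3 - 4*j^2 - 53*j + 168)/(n*(j^3 + 3*j^2*n + 5*j^2 + 15*j*n + 4*j + 12*n))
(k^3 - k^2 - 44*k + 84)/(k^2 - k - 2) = (k^2 + k - 42)/(k + 1)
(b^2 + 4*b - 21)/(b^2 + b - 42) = (b - 3)/(b - 6)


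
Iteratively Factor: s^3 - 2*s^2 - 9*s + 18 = (s - 3)*(s^2 + s - 6) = (s - 3)*(s + 3)*(s - 2)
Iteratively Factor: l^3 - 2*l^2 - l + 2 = (l - 1)*(l^2 - l - 2) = (l - 2)*(l - 1)*(l + 1)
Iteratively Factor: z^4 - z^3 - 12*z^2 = (z)*(z^3 - z^2 - 12*z) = z*(z - 4)*(z^2 + 3*z) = z*(z - 4)*(z + 3)*(z)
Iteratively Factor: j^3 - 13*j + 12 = (j - 1)*(j^2 + j - 12) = (j - 3)*(j - 1)*(j + 4)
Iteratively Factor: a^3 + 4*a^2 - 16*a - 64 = (a - 4)*(a^2 + 8*a + 16) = (a - 4)*(a + 4)*(a + 4)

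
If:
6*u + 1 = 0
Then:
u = -1/6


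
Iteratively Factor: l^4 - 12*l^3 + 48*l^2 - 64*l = (l - 4)*(l^3 - 8*l^2 + 16*l) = (l - 4)^2*(l^2 - 4*l) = l*(l - 4)^2*(l - 4)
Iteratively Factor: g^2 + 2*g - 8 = (g + 4)*(g - 2)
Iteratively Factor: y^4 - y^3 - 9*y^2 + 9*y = (y - 3)*(y^3 + 2*y^2 - 3*y) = (y - 3)*(y - 1)*(y^2 + 3*y) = y*(y - 3)*(y - 1)*(y + 3)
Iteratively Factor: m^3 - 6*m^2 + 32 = (m - 4)*(m^2 - 2*m - 8) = (m - 4)^2*(m + 2)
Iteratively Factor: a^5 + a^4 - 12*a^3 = (a + 4)*(a^4 - 3*a^3) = a*(a + 4)*(a^3 - 3*a^2) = a*(a - 3)*(a + 4)*(a^2) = a^2*(a - 3)*(a + 4)*(a)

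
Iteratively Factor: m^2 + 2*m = (m)*(m + 2)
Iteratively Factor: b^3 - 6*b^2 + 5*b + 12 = (b - 3)*(b^2 - 3*b - 4) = (b - 4)*(b - 3)*(b + 1)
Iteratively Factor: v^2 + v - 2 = (v + 2)*(v - 1)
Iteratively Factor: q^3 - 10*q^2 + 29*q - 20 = (q - 5)*(q^2 - 5*q + 4) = (q - 5)*(q - 1)*(q - 4)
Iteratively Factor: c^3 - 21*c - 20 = (c + 1)*(c^2 - c - 20) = (c + 1)*(c + 4)*(c - 5)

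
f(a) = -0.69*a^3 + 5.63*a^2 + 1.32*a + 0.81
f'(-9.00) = -267.69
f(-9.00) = 947.97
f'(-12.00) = -431.88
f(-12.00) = 1988.01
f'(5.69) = -1.63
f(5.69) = 63.49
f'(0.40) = 5.49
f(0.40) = 2.19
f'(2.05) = 15.70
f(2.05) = 21.23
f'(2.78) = 16.63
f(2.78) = 33.17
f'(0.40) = 5.49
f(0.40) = 2.19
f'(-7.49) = -199.14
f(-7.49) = 596.70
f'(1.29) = 12.40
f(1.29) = 10.40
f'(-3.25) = -57.14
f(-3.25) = 79.67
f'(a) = -2.07*a^2 + 11.26*a + 1.32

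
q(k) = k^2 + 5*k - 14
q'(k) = 2*k + 5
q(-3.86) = -18.40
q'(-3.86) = -2.72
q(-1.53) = -19.31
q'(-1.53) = 1.94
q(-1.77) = -19.72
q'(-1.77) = 1.46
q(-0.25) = -15.19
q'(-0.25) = 4.50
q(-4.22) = -17.29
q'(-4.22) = -3.44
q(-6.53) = -4.01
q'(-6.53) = -8.06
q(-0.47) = -16.13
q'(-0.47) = 4.06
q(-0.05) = -14.25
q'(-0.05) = 4.90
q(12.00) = 190.00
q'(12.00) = 29.00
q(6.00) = 52.00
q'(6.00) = 17.00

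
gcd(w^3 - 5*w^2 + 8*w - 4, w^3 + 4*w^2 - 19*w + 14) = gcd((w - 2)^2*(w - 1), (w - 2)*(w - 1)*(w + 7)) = w^2 - 3*w + 2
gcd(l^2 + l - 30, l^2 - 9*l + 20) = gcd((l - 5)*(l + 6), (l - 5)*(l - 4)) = l - 5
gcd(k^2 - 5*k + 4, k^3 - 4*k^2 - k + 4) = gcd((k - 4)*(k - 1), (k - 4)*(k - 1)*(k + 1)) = k^2 - 5*k + 4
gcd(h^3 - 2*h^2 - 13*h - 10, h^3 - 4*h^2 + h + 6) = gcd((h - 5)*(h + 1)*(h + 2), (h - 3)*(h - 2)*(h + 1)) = h + 1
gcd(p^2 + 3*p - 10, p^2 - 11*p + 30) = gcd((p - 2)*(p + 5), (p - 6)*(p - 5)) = 1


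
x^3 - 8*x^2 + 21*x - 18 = (x - 3)^2*(x - 2)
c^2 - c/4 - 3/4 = (c - 1)*(c + 3/4)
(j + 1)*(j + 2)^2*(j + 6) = j^4 + 11*j^3 + 38*j^2 + 52*j + 24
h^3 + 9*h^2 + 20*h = h*(h + 4)*(h + 5)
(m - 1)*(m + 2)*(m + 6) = m^3 + 7*m^2 + 4*m - 12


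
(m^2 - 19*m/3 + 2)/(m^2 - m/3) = (m - 6)/m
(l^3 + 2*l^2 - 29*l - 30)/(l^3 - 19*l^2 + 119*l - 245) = (l^2 + 7*l + 6)/(l^2 - 14*l + 49)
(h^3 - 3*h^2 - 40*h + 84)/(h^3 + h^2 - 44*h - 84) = (h - 2)/(h + 2)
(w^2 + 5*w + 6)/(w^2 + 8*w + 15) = (w + 2)/(w + 5)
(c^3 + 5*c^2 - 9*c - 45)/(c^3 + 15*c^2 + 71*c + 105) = (c - 3)/(c + 7)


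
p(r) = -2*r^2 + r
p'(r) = 1 - 4*r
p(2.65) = -11.40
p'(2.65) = -9.60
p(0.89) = -0.69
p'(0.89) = -2.56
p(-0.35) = -0.60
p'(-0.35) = 2.40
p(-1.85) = -8.70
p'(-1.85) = 8.40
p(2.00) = -6.00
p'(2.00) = -7.00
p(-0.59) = -1.29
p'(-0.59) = 3.36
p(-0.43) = -0.80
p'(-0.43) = 2.72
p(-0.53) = -1.09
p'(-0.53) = 3.12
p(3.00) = -15.00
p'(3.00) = -11.00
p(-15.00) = -465.00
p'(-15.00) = 61.00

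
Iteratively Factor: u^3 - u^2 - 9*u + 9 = (u - 1)*(u^2 - 9) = (u - 1)*(u + 3)*(u - 3)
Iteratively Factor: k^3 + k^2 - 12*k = (k + 4)*(k^2 - 3*k) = k*(k + 4)*(k - 3)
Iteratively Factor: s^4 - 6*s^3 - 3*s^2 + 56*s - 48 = (s - 1)*(s^3 - 5*s^2 - 8*s + 48) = (s - 4)*(s - 1)*(s^2 - s - 12) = (s - 4)*(s - 1)*(s + 3)*(s - 4)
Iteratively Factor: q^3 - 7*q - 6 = (q + 1)*(q^2 - q - 6) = (q - 3)*(q + 1)*(q + 2)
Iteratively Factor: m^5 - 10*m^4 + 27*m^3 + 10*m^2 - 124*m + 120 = (m - 2)*(m^4 - 8*m^3 + 11*m^2 + 32*m - 60) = (m - 3)*(m - 2)*(m^3 - 5*m^2 - 4*m + 20) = (m - 5)*(m - 3)*(m - 2)*(m^2 - 4) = (m - 5)*(m - 3)*(m - 2)*(m + 2)*(m - 2)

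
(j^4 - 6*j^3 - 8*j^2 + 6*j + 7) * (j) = j^5 - 6*j^4 - 8*j^3 + 6*j^2 + 7*j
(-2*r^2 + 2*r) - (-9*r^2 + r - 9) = 7*r^2 + r + 9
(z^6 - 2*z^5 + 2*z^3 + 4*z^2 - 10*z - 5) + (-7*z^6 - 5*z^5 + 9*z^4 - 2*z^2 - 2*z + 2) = -6*z^6 - 7*z^5 + 9*z^4 + 2*z^3 + 2*z^2 - 12*z - 3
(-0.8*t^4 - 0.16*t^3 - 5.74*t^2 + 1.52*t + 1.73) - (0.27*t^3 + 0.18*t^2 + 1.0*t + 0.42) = -0.8*t^4 - 0.43*t^3 - 5.92*t^2 + 0.52*t + 1.31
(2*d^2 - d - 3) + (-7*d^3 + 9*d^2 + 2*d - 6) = -7*d^3 + 11*d^2 + d - 9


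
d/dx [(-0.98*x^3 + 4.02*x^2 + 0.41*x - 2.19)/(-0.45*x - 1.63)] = (0.882*x^3 + 2.9832*x^2 - 13.1052*x - 1.6538)/(0.2025*x^2 + 1.467*x + 2.6569)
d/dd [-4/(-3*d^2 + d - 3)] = 4*(1 - 6*d)/(3*d^2 - d + 3)^2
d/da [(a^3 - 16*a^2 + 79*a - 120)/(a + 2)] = 2*(a^3 - 5*a^2 - 32*a + 139)/(a^2 + 4*a + 4)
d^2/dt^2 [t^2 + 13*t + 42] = 2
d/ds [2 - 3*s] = -3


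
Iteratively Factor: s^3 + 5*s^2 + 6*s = (s)*(s^2 + 5*s + 6) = s*(s + 2)*(s + 3)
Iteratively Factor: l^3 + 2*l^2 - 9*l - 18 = (l - 3)*(l^2 + 5*l + 6) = (l - 3)*(l + 3)*(l + 2)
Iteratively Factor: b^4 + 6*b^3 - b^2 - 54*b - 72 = (b + 4)*(b^3 + 2*b^2 - 9*b - 18) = (b + 2)*(b + 4)*(b^2 - 9) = (b + 2)*(b + 3)*(b + 4)*(b - 3)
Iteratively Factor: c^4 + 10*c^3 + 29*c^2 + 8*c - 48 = (c - 1)*(c^3 + 11*c^2 + 40*c + 48) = (c - 1)*(c + 3)*(c^2 + 8*c + 16) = (c - 1)*(c + 3)*(c + 4)*(c + 4)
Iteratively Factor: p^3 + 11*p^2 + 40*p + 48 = (p + 3)*(p^2 + 8*p + 16) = (p + 3)*(p + 4)*(p + 4)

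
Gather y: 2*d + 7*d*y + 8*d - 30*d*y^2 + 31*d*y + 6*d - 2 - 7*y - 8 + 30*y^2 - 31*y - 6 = 16*d + y^2*(30 - 30*d) + y*(38*d - 38) - 16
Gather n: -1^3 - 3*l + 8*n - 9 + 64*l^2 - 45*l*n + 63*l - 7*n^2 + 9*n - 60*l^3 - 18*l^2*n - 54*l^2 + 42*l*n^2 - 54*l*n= -60*l^3 + 10*l^2 + 60*l + n^2*(42*l - 7) + n*(-18*l^2 - 99*l + 17) - 10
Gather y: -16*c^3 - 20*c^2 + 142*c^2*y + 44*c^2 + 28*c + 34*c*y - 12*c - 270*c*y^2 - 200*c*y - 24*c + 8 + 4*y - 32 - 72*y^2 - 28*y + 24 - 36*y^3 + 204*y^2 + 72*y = -16*c^3 + 24*c^2 - 8*c - 36*y^3 + y^2*(132 - 270*c) + y*(142*c^2 - 166*c + 48)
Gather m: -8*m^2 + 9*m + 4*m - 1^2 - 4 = -8*m^2 + 13*m - 5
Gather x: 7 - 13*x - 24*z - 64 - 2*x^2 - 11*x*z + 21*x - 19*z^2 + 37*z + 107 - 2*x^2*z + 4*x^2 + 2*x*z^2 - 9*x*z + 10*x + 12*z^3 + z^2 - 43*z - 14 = x^2*(2 - 2*z) + x*(2*z^2 - 20*z + 18) + 12*z^3 - 18*z^2 - 30*z + 36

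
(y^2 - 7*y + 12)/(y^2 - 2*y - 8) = (y - 3)/(y + 2)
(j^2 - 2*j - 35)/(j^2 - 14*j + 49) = (j + 5)/(j - 7)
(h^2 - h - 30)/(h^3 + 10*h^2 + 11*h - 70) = (h - 6)/(h^2 + 5*h - 14)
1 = 1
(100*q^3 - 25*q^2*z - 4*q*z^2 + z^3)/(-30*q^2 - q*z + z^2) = (20*q^2 - 9*q*z + z^2)/(-6*q + z)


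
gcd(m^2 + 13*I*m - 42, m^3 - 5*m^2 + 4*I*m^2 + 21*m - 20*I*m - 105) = m + 7*I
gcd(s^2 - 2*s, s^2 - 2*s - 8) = 1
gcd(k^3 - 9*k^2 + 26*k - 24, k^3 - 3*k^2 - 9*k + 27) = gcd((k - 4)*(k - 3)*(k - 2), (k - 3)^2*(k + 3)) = k - 3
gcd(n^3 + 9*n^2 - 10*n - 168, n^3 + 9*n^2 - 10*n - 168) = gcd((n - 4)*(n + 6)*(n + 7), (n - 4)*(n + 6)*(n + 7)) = n^3 + 9*n^2 - 10*n - 168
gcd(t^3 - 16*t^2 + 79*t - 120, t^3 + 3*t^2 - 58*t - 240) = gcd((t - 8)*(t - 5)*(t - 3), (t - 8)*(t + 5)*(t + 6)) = t - 8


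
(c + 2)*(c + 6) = c^2 + 8*c + 12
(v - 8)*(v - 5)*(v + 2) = v^3 - 11*v^2 + 14*v + 80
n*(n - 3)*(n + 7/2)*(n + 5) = n^4 + 11*n^3/2 - 8*n^2 - 105*n/2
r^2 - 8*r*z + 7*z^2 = (r - 7*z)*(r - z)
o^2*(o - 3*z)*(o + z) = o^4 - 2*o^3*z - 3*o^2*z^2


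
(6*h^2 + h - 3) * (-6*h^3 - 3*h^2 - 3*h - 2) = -36*h^5 - 24*h^4 - 3*h^3 - 6*h^2 + 7*h + 6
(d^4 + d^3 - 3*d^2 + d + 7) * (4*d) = 4*d^5 + 4*d^4 - 12*d^3 + 4*d^2 + 28*d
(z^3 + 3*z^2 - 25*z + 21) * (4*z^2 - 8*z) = 4*z^5 + 4*z^4 - 124*z^3 + 284*z^2 - 168*z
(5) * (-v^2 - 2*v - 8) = -5*v^2 - 10*v - 40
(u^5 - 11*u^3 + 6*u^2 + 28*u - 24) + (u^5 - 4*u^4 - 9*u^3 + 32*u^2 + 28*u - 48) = 2*u^5 - 4*u^4 - 20*u^3 + 38*u^2 + 56*u - 72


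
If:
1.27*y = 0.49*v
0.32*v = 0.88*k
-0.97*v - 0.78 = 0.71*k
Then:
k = -0.23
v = -0.64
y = -0.25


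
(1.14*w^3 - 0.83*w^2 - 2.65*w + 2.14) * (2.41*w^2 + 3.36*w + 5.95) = 2.7474*w^5 + 1.8301*w^4 - 2.3923*w^3 - 8.6851*w^2 - 8.5771*w + 12.733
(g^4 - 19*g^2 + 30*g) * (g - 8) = g^5 - 8*g^4 - 19*g^3 + 182*g^2 - 240*g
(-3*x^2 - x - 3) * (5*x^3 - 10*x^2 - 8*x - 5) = -15*x^5 + 25*x^4 + 19*x^3 + 53*x^2 + 29*x + 15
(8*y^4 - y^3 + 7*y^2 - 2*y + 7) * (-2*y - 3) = -16*y^5 - 22*y^4 - 11*y^3 - 17*y^2 - 8*y - 21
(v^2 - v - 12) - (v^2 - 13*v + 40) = 12*v - 52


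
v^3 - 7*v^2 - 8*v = v*(v - 8)*(v + 1)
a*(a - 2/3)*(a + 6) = a^3 + 16*a^2/3 - 4*a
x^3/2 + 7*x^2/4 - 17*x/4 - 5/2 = (x/2 + 1/4)*(x - 2)*(x + 5)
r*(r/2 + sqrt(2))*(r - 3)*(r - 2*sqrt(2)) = r^4/2 - 3*r^3/2 - 4*r^2 + 12*r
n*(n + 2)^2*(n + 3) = n^4 + 7*n^3 + 16*n^2 + 12*n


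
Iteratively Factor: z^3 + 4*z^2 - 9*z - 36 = (z + 3)*(z^2 + z - 12) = (z + 3)*(z + 4)*(z - 3)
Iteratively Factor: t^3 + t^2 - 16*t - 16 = (t - 4)*(t^2 + 5*t + 4) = (t - 4)*(t + 4)*(t + 1)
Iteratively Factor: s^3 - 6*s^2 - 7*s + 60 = (s - 5)*(s^2 - s - 12) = (s - 5)*(s - 4)*(s + 3)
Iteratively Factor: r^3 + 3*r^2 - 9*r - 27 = (r - 3)*(r^2 + 6*r + 9) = (r - 3)*(r + 3)*(r + 3)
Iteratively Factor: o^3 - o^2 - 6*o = (o)*(o^2 - o - 6) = o*(o + 2)*(o - 3)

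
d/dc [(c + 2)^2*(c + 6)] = (c + 2)*(3*c + 14)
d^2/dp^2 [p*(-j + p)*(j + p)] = 6*p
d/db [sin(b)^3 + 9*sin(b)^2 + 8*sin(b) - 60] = (3*sin(b)^2 + 18*sin(b) + 8)*cos(b)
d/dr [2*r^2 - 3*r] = 4*r - 3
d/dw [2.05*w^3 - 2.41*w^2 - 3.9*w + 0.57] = 6.15*w^2 - 4.82*w - 3.9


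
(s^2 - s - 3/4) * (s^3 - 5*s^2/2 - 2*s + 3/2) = s^5 - 7*s^4/2 - s^3/4 + 43*s^2/8 - 9/8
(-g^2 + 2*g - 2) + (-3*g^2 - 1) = -4*g^2 + 2*g - 3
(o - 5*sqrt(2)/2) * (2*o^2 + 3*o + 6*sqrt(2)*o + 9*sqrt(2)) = 2*o^3 + sqrt(2)*o^2 + 3*o^2 - 30*o + 3*sqrt(2)*o/2 - 45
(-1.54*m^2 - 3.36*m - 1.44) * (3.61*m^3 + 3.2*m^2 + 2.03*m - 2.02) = -5.5594*m^5 - 17.0576*m^4 - 19.0766*m^3 - 8.318*m^2 + 3.864*m + 2.9088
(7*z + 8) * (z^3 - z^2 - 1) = 7*z^4 + z^3 - 8*z^2 - 7*z - 8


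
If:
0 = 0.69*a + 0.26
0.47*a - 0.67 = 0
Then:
No Solution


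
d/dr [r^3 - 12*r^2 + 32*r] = 3*r^2 - 24*r + 32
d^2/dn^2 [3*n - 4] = 0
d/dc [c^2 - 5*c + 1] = 2*c - 5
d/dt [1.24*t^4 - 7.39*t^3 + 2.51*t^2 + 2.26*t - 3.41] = 4.96*t^3 - 22.17*t^2 + 5.02*t + 2.26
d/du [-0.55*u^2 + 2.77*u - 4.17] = 2.77 - 1.1*u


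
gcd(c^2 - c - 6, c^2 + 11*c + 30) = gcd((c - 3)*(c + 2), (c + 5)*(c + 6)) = 1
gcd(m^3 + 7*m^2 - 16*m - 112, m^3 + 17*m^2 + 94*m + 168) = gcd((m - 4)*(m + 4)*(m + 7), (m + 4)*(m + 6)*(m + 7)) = m^2 + 11*m + 28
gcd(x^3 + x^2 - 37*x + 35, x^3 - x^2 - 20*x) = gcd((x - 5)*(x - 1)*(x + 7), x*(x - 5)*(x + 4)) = x - 5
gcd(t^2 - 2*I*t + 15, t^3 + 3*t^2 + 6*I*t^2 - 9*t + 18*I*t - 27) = t + 3*I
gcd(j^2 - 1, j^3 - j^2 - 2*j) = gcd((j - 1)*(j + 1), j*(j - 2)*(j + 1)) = j + 1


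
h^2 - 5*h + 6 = (h - 3)*(h - 2)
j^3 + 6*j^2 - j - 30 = (j - 2)*(j + 3)*(j + 5)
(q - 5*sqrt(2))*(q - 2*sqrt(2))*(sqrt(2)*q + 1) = sqrt(2)*q^3 - 13*q^2 + 13*sqrt(2)*q + 20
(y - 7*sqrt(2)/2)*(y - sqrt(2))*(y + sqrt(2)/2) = y^3 - 4*sqrt(2)*y^2 + 5*y/2 + 7*sqrt(2)/2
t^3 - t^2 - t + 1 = (t - 1)^2*(t + 1)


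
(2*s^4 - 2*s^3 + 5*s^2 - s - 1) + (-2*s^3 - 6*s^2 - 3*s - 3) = 2*s^4 - 4*s^3 - s^2 - 4*s - 4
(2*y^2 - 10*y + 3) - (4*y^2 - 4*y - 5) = -2*y^2 - 6*y + 8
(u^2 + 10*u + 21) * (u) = u^3 + 10*u^2 + 21*u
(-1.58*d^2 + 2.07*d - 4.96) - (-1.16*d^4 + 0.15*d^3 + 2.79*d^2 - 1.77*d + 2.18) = 1.16*d^4 - 0.15*d^3 - 4.37*d^2 + 3.84*d - 7.14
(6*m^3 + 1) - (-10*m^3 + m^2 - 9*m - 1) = 16*m^3 - m^2 + 9*m + 2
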